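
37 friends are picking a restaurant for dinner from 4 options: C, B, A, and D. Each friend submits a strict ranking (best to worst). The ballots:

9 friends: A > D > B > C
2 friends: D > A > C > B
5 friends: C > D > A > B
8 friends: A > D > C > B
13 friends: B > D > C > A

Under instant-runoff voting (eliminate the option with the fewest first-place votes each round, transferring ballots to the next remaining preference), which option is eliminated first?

D

Round 1: C 5, B 13, A 17, D 2. Eliminate D.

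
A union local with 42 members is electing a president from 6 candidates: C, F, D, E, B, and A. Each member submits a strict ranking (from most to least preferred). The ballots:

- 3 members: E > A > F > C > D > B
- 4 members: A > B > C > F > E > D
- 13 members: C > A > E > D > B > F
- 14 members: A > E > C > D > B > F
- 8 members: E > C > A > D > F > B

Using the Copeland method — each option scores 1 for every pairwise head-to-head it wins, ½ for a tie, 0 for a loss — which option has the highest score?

C: beats F, D, and B; ties A; loses to E → score 3.5.
F: loses to C, D, E, B, and A → score 0.
D: beats F and B; loses to C, E, and A → score 2.
E: beats C, F, D, and B; loses to A → score 4.
B: beats F; loses to C, D, E, and A → score 1.
A: beats F, D, E, and B; ties C → score 4.5.
A has the best pairwise record.

A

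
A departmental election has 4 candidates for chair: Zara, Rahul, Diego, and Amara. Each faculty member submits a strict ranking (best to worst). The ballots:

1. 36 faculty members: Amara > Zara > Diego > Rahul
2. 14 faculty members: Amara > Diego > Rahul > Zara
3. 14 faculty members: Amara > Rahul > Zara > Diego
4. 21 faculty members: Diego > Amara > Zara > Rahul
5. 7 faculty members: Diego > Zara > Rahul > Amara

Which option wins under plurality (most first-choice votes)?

Amara

First-place votes: Zara 0, Rahul 0, Diego 28, Amara 64.
Amara has the most first-place votes.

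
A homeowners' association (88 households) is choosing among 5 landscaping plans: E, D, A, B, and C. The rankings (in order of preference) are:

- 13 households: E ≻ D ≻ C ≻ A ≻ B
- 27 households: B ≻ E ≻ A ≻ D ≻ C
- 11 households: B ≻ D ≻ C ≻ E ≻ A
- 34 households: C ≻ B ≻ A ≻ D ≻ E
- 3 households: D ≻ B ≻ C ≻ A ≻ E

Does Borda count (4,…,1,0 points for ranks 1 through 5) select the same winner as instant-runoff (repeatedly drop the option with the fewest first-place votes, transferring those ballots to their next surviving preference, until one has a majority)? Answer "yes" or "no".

no

Borda — scores: E 144, D 145, A 138, B 263, C 190. Winner: B.
Instant-runoff — R1 E 13, D 3, A 0, B 38, C 34 (A out); R2 E 13, D 3, B 38, C 34 (D out); R3 E 13, B 41, C 34 (E out); R4 B 41, C 47 (C winner). Winner: C.
The two methods disagree.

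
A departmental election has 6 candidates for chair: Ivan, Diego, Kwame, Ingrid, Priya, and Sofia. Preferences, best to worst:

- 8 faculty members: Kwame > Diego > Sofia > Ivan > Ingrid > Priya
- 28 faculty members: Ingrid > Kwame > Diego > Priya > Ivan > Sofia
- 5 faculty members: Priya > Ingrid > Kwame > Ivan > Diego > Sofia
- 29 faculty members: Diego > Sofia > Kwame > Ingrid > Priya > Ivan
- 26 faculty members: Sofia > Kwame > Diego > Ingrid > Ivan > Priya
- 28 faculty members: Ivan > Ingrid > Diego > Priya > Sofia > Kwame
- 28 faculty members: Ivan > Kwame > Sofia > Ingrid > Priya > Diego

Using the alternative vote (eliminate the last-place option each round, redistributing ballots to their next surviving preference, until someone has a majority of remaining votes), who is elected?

Diego

Round 1: Ivan 56, Diego 29, Kwame 8, Ingrid 28, Priya 5, Sofia 26. Eliminate Priya.
Round 2: Ivan 56, Diego 29, Kwame 8, Ingrid 33, Sofia 26. Eliminate Kwame.
Round 3: Ivan 56, Diego 37, Ingrid 33, Sofia 26. Eliminate Sofia.
Round 4: Ivan 56, Diego 63, Ingrid 33. Eliminate Ingrid.
Round 5: Ivan 61, Diego 91. Diego has a majority.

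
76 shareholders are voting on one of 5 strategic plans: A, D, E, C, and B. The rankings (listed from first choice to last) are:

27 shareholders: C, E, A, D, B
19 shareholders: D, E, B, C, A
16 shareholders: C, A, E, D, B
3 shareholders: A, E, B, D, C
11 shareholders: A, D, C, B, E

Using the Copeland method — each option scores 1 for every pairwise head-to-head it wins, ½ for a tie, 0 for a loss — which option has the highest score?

A: beats D and B; loses to E and C → score 2.
D: beats B; loses to A, E, and C → score 1.
E: beats A, D, and B; loses to C → score 3.
C: beats A, D, E, and B → score 4.
B: loses to A, D, E, and C → score 0.
C has the best pairwise record.

C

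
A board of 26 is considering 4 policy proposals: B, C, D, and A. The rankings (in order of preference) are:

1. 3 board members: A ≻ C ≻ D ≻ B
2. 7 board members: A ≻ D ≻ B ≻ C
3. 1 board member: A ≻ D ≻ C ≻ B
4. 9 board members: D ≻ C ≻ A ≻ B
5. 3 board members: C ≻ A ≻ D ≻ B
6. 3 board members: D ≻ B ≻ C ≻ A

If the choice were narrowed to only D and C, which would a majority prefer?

Voters preferring D to C: 20; preferring C to D: 6.
D wins the head-to-head.

D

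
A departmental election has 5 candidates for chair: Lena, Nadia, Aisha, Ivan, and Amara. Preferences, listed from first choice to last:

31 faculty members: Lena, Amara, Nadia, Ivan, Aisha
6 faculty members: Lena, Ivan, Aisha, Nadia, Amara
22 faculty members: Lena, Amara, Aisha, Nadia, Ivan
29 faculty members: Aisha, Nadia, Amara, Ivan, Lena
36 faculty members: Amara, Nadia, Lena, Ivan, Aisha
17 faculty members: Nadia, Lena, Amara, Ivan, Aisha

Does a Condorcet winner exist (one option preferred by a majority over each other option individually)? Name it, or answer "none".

none

Checking pairwise contests:
Nadia beats Lena 82–59.
Amara beats Nadia 89–52.
Lena beats Aisha 112–29.
Lena beats Ivan 112–29.
Lena beats Amara 76–65.
Every option loses at least one head-to-head, so there is no Condorcet winner.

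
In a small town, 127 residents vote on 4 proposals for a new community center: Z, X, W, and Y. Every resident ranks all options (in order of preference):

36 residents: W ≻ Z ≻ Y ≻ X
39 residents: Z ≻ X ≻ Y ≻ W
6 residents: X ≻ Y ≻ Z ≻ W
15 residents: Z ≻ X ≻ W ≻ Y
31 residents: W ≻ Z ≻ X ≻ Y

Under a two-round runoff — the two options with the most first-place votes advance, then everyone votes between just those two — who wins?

Round 1 first-place votes: Z 54, X 6, W 67, Y 0.
W and Z advance.
Runoff: W is preferred to Z by 67 voters; Z by 60.
W wins the runoff.

W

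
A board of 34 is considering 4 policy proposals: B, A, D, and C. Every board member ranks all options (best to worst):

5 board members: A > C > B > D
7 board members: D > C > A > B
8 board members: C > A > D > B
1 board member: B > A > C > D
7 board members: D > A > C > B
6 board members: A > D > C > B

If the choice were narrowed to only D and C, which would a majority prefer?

D

Voters preferring D to C: 20; preferring C to D: 14.
D wins the head-to-head.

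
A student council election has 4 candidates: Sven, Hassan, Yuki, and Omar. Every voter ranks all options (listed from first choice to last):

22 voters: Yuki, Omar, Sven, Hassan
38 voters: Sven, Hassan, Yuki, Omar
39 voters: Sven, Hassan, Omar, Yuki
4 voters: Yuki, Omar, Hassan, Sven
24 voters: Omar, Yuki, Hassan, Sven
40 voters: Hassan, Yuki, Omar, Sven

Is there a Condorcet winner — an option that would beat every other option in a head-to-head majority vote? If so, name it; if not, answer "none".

none

Checking pairwise contests:
Yuki beats Sven 90–77.
Sven beats Hassan 99–68.
Hassan beats Yuki 117–50.
Hassan beats Omar 117–50.
Every option loses at least one head-to-head, so there is no Condorcet winner.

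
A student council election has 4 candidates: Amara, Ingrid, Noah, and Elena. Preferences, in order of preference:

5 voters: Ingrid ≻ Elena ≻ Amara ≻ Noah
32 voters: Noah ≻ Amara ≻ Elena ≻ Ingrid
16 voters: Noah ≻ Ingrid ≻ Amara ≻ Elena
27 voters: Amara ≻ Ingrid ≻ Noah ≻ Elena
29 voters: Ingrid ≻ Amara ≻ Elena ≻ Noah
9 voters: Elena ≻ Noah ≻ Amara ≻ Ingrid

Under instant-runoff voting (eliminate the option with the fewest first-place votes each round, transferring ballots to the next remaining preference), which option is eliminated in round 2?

Round 1: Amara 27, Ingrid 34, Noah 48, Elena 9. Eliminate Elena.
Round 2: Amara 27, Ingrid 34, Noah 57. Eliminate Amara.

Amara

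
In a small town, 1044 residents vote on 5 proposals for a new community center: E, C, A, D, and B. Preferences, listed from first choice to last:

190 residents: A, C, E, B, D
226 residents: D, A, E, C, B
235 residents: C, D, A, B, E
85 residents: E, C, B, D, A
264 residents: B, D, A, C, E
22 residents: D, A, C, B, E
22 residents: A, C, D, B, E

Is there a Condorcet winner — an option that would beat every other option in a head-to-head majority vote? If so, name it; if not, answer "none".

none

Checking pairwise contests:
C beats E 733–311.
A beats C 724–320.
D beats A 832–212.
C beats D 532–512.
C beats B 780–264.
Every option loses at least one head-to-head, so there is no Condorcet winner.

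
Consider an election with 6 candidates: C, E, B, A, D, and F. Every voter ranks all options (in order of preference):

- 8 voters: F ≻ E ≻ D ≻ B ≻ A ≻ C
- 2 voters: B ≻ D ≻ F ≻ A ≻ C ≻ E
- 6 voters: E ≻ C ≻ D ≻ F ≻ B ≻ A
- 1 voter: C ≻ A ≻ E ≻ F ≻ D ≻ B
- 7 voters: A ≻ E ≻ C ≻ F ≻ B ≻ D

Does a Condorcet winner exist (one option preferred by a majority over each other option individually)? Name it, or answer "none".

E vs C: 21–3 for E.
E vs B: 22–2 for E.
E vs A: 14–10 for E.
E vs D: 22–2 for E.
E vs F: 14–10 for E.
E beats every other option head-to-head.

E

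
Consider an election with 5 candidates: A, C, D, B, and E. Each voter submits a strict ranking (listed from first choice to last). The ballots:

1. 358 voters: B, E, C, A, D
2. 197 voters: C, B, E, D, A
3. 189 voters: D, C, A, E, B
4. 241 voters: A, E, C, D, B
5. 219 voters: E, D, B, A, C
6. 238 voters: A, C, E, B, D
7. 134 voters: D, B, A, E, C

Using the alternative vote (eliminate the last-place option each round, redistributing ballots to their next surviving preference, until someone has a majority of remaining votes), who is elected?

Round 1: A 479, C 197, D 323, B 358, E 219. Eliminate C.
Round 2: A 479, D 323, B 555, E 219. Eliminate E.
Round 3: A 479, D 542, B 555. Eliminate A.
Round 4: D 783, B 793. B has a majority.

B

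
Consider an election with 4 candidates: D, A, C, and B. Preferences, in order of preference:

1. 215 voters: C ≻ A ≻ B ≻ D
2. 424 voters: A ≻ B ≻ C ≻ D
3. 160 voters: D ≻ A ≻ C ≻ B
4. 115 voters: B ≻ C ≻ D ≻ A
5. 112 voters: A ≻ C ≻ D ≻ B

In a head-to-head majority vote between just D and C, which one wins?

Voters preferring D to C: 160; preferring C to D: 866.
C wins the head-to-head.

C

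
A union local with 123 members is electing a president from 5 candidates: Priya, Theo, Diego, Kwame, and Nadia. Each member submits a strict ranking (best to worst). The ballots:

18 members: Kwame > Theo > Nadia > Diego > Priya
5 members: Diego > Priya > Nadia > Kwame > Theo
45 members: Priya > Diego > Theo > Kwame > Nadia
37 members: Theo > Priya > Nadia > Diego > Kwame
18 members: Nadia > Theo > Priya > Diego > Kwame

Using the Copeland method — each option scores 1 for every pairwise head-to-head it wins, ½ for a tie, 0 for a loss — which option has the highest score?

Priya: beats Diego, Kwame, and Nadia; loses to Theo → score 3.
Theo: beats Priya, Diego, Kwame, and Nadia → score 4.
Diego: beats Kwame; loses to Priya, Theo, and Nadia → score 1.
Kwame: beats Nadia; loses to Priya, Theo, and Diego → score 1.
Nadia: beats Diego; loses to Priya, Theo, and Kwame → score 1.
Theo has the best pairwise record.

Theo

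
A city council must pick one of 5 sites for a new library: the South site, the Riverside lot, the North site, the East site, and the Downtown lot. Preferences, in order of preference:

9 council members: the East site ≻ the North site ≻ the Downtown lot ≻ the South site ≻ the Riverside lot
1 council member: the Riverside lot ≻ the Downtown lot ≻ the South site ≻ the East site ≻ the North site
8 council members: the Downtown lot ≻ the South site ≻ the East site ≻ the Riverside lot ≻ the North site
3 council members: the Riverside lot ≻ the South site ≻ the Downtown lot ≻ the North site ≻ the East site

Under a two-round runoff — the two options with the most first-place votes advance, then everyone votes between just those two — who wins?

Round 1 first-place votes: the South site 0, the Riverside lot 4, the North site 0, the East site 9, the Downtown lot 8.
the East site and the Downtown lot advance.
Runoff: the East site is preferred to the Downtown lot by 9 voters; the Downtown lot by 12.
the Downtown lot wins the runoff.

the Downtown lot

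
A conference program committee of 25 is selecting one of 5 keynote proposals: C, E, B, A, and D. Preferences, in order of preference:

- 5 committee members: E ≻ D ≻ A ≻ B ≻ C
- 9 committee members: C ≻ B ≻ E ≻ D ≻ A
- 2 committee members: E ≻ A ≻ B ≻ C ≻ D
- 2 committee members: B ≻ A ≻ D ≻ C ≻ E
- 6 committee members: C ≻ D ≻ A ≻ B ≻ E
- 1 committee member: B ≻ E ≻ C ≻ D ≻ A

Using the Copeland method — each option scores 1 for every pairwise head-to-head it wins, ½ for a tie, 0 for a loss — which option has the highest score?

C

C: beats E, B, A, and D → score 4.
E: beats A and D; loses to C and B → score 2.
B: beats E and D; loses to C and A → score 2.
A: beats B; loses to C, E, and D → score 1.
D: beats A; loses to C, E, and B → score 1.
C has the best pairwise record.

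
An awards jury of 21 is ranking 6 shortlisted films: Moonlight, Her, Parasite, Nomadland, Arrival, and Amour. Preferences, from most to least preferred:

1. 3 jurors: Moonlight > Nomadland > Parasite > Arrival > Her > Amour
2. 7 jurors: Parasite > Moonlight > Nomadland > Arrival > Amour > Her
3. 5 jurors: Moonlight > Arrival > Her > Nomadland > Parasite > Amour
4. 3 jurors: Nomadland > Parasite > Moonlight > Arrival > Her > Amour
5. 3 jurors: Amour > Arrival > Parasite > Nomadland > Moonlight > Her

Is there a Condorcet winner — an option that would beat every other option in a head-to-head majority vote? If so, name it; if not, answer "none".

Checking pairwise contests:
Parasite beats Moonlight 13–8.
Moonlight beats Her 21–0.
Nomadland beats Parasite 11–10.
Moonlight beats Nomadland 15–6.
Moonlight beats Arrival 18–3.
Moonlight beats Amour 18–3.
Every option loses at least one head-to-head, so there is no Condorcet winner.

none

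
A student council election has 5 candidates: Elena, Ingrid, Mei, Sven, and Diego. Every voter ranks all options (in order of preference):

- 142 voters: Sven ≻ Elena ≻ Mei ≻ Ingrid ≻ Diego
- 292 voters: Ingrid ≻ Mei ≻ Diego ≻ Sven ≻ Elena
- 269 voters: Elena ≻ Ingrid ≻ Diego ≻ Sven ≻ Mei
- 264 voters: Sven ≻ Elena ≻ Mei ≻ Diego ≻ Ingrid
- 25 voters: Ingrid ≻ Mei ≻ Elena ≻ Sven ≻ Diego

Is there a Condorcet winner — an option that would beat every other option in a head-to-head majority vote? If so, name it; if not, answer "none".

Checking pairwise contests:
Sven beats Elena 698–294.
Elena beats Ingrid 675–317.
Elena beats Mei 675–317.
Ingrid beats Sven 586–406.
Elena beats Diego 700–292.
Every option loses at least one head-to-head, so there is no Condorcet winner.

none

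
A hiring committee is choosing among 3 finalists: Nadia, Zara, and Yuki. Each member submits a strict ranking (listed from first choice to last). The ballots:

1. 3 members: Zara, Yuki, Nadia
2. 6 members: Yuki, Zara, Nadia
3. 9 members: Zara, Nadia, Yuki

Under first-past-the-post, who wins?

First-place votes: Nadia 0, Zara 12, Yuki 6.
Zara has the most first-place votes.

Zara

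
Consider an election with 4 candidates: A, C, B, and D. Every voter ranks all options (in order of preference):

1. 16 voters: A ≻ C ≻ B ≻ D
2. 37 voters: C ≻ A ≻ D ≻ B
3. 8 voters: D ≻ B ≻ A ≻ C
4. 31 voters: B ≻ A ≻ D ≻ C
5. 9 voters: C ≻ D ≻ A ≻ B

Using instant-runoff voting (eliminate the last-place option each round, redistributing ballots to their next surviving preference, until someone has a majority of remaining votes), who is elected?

Round 1: A 16, C 46, B 31, D 8. Eliminate D.
Round 2: A 16, C 46, B 39. Eliminate A.
Round 3: C 62, B 39. C has a majority.

C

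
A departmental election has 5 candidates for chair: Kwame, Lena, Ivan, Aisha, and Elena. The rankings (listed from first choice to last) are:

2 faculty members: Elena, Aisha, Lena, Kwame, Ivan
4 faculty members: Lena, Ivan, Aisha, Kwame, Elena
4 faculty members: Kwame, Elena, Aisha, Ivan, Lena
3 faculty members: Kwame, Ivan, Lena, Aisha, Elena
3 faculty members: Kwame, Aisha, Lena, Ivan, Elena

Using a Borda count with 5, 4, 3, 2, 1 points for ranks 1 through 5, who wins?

Kwame

Kwame: 2·2 + 4·2 + 4·5 + 3·5 + 3·5 = 62
Lena: 2·3 + 4·5 + 4·1 + 3·3 + 3·3 = 48
Ivan: 2·1 + 4·4 + 4·2 + 3·4 + 3·2 = 44
Aisha: 2·4 + 4·3 + 4·3 + 3·2 + 3·4 = 50
Elena: 2·5 + 4·1 + 4·4 + 3·1 + 3·1 = 36
Kwame has the highest Borda score (62).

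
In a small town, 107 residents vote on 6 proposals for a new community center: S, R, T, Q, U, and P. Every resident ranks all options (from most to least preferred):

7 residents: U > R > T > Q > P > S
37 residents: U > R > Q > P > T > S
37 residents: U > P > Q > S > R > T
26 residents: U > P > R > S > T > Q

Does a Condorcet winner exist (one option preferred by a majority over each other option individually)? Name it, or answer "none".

U vs S: 107–0 for U.
U vs R: 107–0 for U.
U vs T: 107–0 for U.
U vs Q: 107–0 for U.
U vs P: 107–0 for U.
U beats every other option head-to-head.

U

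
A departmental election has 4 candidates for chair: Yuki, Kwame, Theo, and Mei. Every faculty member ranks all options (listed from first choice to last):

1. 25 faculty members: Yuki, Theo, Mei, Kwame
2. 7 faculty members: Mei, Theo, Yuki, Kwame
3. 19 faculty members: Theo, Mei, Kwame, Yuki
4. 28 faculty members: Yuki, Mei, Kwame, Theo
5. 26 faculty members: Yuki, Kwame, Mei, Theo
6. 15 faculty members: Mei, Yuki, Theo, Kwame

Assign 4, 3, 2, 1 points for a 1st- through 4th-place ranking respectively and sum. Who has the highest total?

Yuki

Yuki: 25·4 + 7·2 + 19·1 + 28·4 + 26·4 + 15·3 = 394
Kwame: 25·1 + 7·1 + 19·2 + 28·2 + 26·3 + 15·1 = 219
Theo: 25·3 + 7·3 + 19·4 + 28·1 + 26·1 + 15·2 = 256
Mei: 25·2 + 7·4 + 19·3 + 28·3 + 26·2 + 15·4 = 331
Yuki has the highest Borda score (394).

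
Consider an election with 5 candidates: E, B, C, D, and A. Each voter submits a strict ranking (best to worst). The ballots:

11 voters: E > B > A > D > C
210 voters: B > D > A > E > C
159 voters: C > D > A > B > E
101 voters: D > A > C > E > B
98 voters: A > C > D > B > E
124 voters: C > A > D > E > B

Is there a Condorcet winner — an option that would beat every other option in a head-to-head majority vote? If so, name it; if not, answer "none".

Checking pairwise contests:
B beats E 467–236.
C beats B 482–221.
A beats C 420–283.
C beats D 381–322.
D beats A 470–233.
Every option loses at least one head-to-head, so there is no Condorcet winner.

none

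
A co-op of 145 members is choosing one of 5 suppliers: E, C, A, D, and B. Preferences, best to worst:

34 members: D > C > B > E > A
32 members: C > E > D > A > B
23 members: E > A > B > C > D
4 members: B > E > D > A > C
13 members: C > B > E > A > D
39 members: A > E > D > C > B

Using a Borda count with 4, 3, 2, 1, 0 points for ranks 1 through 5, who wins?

E: 34·1 + 32·3 + 23·4 + 4·3 + 13·2 + 39·3 = 377
C: 34·3 + 32·4 + 23·1 + 4·0 + 13·4 + 39·1 = 344
A: 34·0 + 32·1 + 23·3 + 4·1 + 13·1 + 39·4 = 274
D: 34·4 + 32·2 + 23·0 + 4·2 + 13·0 + 39·2 = 286
B: 34·2 + 32·0 + 23·2 + 4·4 + 13·3 + 39·0 = 169
E has the highest Borda score (377).

E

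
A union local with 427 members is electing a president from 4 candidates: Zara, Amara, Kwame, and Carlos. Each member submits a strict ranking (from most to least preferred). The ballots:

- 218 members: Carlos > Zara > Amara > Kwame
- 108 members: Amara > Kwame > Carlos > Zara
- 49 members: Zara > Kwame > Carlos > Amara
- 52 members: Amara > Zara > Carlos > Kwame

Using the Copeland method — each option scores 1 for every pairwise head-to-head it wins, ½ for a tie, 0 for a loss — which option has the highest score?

Zara: beats Amara and Kwame; loses to Carlos → score 2.
Amara: beats Kwame; loses to Zara and Carlos → score 1.
Kwame: loses to Zara, Amara, and Carlos → score 0.
Carlos: beats Zara, Amara, and Kwame → score 3.
Carlos has the best pairwise record.

Carlos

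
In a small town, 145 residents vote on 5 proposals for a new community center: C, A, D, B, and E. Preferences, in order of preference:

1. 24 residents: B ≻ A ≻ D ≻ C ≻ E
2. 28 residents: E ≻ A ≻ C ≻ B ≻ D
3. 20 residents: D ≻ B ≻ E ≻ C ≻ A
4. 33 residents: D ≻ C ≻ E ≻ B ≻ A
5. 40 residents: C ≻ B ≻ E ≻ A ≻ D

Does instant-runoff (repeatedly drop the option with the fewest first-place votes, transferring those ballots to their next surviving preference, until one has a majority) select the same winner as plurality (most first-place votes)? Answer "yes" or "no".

yes

Instant-runoff — R1 C 40, A 0, D 53, B 24, E 28 (A out); R2 C 40, D 53, B 24, E 28 (B out); R3 C 40, D 77, E 28 (D winner). Winner: D.
Plurality — first-place votes: C 40, A 0, D 53, B 24, E 28. Winner: D.
The two methods agree.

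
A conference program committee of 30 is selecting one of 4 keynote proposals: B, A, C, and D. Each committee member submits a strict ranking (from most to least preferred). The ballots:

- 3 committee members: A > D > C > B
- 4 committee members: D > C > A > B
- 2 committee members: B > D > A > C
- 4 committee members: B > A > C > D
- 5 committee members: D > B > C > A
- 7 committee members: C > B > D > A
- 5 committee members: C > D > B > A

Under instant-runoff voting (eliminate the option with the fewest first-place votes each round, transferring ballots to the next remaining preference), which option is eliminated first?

A

Round 1: B 6, A 3, C 12, D 9. Eliminate A.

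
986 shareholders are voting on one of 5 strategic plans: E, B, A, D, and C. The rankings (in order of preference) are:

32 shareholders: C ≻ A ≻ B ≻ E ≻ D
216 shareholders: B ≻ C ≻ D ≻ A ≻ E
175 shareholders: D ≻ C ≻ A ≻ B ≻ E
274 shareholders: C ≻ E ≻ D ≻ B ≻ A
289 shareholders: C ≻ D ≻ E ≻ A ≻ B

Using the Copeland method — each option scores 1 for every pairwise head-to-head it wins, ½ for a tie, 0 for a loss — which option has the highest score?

E: beats B and A; loses to D and C → score 2.
B: loses to E, A, D, and C → score 0.
A: beats B; loses to E, D, and C → score 1.
D: beats E, B, and A; loses to C → score 3.
C: beats E, B, A, and D → score 4.
C has the best pairwise record.

C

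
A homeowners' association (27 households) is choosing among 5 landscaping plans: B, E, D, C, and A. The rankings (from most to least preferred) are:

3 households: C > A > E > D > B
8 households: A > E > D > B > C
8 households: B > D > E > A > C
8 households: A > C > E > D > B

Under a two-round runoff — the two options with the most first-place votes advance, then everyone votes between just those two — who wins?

Round 1 first-place votes: B 8, E 0, D 0, C 3, A 16.
A and B advance.
Runoff: A is preferred to B by 19 voters; B by 8.
A wins the runoff.

A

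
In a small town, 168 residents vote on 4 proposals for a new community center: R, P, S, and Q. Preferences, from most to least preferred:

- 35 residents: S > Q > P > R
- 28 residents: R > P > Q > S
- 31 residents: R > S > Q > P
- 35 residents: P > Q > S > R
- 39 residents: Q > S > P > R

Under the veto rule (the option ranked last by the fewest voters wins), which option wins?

Q

Last-place votes: R 109, P 31, S 28, Q 0.
Q is ranked last by the fewest voters, so Q wins.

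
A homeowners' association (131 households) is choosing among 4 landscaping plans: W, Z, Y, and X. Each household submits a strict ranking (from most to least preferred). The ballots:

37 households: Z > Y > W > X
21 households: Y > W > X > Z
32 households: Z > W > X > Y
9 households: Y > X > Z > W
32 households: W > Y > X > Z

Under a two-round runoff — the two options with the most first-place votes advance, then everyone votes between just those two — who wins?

Round 1 first-place votes: W 32, Z 69, Y 30, X 0.
Z and W advance.
Runoff: Z is preferred to W by 78 voters; W by 53.
Z wins the runoff.

Z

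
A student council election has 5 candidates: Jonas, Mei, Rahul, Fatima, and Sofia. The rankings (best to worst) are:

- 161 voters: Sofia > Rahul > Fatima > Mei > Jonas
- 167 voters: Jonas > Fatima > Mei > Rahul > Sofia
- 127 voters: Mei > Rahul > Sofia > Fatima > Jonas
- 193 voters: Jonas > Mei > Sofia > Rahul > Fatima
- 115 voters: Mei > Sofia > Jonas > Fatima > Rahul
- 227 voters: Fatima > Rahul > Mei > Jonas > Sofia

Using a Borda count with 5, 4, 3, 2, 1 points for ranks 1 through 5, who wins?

Jonas: 161·1 + 167·5 + 127·1 + 193·5 + 115·3 + 227·2 = 2887
Mei: 161·2 + 167·3 + 127·5 + 193·4 + 115·5 + 227·3 = 3486
Rahul: 161·4 + 167·2 + 127·4 + 193·2 + 115·1 + 227·4 = 2895
Fatima: 161·3 + 167·4 + 127·2 + 193·1 + 115·2 + 227·5 = 2963
Sofia: 161·5 + 167·1 + 127·3 + 193·3 + 115·4 + 227·1 = 2619
Mei has the highest Borda score (3486).

Mei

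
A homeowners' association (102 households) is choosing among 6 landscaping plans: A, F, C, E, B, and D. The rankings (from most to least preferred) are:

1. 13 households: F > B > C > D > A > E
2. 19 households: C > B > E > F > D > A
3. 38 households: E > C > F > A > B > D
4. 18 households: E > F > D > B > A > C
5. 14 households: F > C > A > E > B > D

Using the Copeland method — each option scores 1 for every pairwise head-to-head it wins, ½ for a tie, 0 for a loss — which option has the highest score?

A: beats B and D; loses to F, C, and E → score 2.
F: beats A, B, and D; loses to C and E → score 3.
C: beats A, F, B, and D; loses to E → score 4.
E: beats A, F, C, B, and D → score 5.
B: beats D; loses to A, F, C, and E → score 1.
D: loses to A, F, C, E, and B → score 0.
E has the best pairwise record.

E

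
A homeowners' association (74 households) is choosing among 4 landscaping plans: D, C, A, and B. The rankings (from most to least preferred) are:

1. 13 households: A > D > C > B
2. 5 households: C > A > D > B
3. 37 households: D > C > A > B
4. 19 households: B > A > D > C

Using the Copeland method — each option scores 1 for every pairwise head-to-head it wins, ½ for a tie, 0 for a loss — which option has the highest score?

D: beats C and B; ties A → score 2.5.
C: beats A and B; loses to D → score 2.
A: beats B; ties D; loses to C → score 1.5.
B: loses to D, C, and A → score 0.
D has the best pairwise record.

D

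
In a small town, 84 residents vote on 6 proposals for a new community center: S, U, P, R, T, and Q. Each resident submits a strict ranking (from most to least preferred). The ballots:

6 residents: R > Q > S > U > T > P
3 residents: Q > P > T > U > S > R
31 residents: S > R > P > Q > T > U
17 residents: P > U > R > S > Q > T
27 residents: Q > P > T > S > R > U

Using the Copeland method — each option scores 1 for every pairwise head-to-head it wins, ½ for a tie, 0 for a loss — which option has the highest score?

P

S: beats U, R, T, and Q; loses to P → score 4.
U: loses to S, P, R, T, and Q → score 0.
P: beats S, U, R, T, and Q → score 5.
R: beats U, T, and Q; loses to S and P → score 3.
T: beats U; loses to S, P, R, and Q → score 1.
Q: beats U and T; loses to S, P, and R → score 2.
P has the best pairwise record.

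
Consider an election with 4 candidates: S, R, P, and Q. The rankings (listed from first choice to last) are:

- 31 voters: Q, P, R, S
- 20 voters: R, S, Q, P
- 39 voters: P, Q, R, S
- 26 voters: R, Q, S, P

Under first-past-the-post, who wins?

First-place votes: S 0, R 46, P 39, Q 31.
R has the most first-place votes.

R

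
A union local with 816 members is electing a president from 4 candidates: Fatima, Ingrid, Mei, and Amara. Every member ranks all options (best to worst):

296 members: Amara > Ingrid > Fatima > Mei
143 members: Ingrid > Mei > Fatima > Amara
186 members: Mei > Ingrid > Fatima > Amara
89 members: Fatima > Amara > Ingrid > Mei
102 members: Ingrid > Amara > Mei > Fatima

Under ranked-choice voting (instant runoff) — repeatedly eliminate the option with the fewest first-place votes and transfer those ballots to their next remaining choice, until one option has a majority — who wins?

Round 1: Fatima 89, Ingrid 245, Mei 186, Amara 296. Eliminate Fatima.
Round 2: Ingrid 245, Mei 186, Amara 385. Eliminate Mei.
Round 3: Ingrid 431, Amara 385. Ingrid has a majority.

Ingrid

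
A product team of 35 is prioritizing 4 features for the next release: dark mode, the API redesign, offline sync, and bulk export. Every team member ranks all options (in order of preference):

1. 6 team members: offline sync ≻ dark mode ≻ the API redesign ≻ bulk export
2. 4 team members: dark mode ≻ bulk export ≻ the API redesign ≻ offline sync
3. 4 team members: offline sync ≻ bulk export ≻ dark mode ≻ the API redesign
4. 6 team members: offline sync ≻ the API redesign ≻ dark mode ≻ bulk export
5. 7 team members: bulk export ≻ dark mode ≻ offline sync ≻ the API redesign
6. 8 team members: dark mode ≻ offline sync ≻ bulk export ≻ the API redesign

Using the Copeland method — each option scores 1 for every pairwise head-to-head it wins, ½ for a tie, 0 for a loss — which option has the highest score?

dark mode

dark mode: beats the API redesign, offline sync, and bulk export → score 3.
the API redesign: loses to dark mode, offline sync, and bulk export → score 0.
offline sync: beats the API redesign and bulk export; loses to dark mode → score 2.
bulk export: beats the API redesign; loses to dark mode and offline sync → score 1.
dark mode has the best pairwise record.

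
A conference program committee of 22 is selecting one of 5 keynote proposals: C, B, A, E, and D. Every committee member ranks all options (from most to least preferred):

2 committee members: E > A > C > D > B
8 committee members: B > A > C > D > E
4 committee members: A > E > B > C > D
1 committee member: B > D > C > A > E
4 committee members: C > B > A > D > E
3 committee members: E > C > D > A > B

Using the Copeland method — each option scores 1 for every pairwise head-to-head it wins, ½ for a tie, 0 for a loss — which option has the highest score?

C: beats E and D; loses to B and A → score 2.
B: beats C, A, E, and D → score 4.
A: beats C, E, and D; loses to B → score 3.
E: loses to C, B, A, and D → score 0.
D: beats E; loses to C, B, and A → score 1.
B has the best pairwise record.

B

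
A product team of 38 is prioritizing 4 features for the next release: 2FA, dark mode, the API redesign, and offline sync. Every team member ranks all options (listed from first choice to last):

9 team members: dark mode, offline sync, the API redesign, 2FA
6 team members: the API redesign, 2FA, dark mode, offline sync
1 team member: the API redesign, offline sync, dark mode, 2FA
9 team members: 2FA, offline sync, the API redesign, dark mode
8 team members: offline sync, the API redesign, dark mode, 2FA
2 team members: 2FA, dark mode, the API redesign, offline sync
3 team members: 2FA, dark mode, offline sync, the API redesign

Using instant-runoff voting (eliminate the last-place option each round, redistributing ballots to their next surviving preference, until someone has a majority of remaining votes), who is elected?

2FA

Round 1: 2FA 14, dark mode 9, the API redesign 7, offline sync 8. Eliminate the API redesign.
Round 2: 2FA 20, dark mode 9, offline sync 9. 2FA has a majority.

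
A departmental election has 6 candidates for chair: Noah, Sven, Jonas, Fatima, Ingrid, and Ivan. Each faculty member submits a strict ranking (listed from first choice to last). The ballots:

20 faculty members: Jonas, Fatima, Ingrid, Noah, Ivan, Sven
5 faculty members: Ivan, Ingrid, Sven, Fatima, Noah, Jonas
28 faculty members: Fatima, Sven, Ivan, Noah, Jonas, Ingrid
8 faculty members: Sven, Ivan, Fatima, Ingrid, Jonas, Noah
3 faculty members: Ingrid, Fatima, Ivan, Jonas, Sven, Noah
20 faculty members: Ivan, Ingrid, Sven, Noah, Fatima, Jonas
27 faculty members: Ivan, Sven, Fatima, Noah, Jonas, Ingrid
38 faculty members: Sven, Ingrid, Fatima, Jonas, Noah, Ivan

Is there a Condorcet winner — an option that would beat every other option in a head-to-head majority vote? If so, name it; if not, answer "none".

none

Checking pairwise contests:
Sven beats Noah 129–20.
Ivan beats Sven 75–74.
Noah beats Jonas 80–69.
Sven beats Fatima 98–51.
Sven beats Ingrid 101–48.
Fatima beats Ivan 89–60.
Every option loses at least one head-to-head, so there is no Condorcet winner.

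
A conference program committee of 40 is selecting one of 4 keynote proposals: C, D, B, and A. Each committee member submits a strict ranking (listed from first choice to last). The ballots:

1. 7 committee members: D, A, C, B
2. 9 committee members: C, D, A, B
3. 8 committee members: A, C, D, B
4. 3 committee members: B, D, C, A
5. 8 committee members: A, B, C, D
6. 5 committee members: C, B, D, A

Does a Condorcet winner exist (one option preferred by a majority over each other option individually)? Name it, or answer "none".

Checking pairwise contests:
A beats C 23–17.
C beats D 30–10.
C beats B 29–11.
D beats A 24–16.
Every option loses at least one head-to-head, so there is no Condorcet winner.

none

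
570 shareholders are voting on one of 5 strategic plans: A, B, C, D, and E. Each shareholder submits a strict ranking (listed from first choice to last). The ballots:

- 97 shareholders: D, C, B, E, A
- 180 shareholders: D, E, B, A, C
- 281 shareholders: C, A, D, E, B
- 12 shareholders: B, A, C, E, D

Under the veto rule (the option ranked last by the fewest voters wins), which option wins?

Last-place votes: A 97, B 281, C 180, D 12, E 0.
E is ranked last by the fewest voters, so E wins.

E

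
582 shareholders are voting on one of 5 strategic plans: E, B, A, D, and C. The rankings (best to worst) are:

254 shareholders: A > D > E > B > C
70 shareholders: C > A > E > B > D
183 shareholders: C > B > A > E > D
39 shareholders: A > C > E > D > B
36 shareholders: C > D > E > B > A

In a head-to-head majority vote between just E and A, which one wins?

Voters preferring E to A: 36; preferring A to E: 546.
A wins the head-to-head.

A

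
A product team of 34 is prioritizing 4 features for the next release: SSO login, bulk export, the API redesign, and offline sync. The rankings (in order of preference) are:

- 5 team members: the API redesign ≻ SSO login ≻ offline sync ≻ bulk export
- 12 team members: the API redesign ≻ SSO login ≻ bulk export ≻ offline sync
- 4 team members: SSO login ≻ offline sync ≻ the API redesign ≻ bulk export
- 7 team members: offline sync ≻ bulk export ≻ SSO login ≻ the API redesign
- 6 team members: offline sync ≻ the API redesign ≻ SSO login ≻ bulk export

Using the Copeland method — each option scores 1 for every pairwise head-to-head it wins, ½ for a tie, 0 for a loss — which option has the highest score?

the API redesign

SSO login: beats bulk export and offline sync; loses to the API redesign → score 2.
bulk export: loses to SSO login, the API redesign, and offline sync → score 0.
the API redesign: beats SSO login and bulk export; ties offline sync → score 2.5.
offline sync: beats bulk export; ties the API redesign; loses to SSO login → score 1.5.
the API redesign has the best pairwise record.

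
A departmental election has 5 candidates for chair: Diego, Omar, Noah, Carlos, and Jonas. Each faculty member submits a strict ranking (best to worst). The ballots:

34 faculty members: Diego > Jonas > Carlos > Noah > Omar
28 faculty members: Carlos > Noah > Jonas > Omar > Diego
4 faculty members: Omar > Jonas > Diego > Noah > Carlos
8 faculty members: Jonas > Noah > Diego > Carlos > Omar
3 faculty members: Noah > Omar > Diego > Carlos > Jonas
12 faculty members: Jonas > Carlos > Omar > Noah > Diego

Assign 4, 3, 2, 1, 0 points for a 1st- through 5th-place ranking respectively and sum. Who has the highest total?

Jonas

Diego: 34·4 + 28·0 + 4·2 + 8·2 + 3·2 + 12·0 = 166
Omar: 34·0 + 28·1 + 4·4 + 8·0 + 3·3 + 12·2 = 77
Noah: 34·1 + 28·3 + 4·1 + 8·3 + 3·4 + 12·1 = 170
Carlos: 34·2 + 28·4 + 4·0 + 8·1 + 3·1 + 12·3 = 227
Jonas: 34·3 + 28·2 + 4·3 + 8·4 + 3·0 + 12·4 = 250
Jonas has the highest Borda score (250).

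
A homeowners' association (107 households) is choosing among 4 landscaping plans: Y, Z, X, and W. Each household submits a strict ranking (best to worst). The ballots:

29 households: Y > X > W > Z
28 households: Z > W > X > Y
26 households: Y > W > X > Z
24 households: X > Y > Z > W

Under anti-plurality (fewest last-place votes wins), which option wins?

X

Last-place votes: Y 28, Z 55, X 0, W 24.
X is ranked last by the fewest voters, so X wins.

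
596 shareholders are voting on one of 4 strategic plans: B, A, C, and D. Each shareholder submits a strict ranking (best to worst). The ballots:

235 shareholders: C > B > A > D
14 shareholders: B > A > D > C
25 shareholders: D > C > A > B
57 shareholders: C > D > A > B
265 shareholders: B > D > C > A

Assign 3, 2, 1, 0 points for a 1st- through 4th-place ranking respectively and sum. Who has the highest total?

B: 235·2 + 14·3 + 25·0 + 57·0 + 265·3 = 1307
A: 235·1 + 14·2 + 25·1 + 57·1 + 265·0 = 345
C: 235·3 + 14·0 + 25·2 + 57·3 + 265·1 = 1191
D: 235·0 + 14·1 + 25·3 + 57·2 + 265·2 = 733
B has the highest Borda score (1307).

B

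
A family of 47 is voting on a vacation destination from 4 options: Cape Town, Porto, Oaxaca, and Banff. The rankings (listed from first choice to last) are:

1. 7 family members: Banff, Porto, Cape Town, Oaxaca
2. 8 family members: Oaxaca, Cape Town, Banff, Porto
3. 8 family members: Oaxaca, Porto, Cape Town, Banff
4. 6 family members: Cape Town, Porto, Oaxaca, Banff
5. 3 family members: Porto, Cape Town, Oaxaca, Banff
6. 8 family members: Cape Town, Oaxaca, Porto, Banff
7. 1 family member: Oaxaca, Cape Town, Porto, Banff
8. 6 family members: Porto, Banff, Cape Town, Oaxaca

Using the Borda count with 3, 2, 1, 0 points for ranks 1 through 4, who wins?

Cape Town

Cape Town: 7·1 + 8·2 + 8·1 + 6·3 + 3·2 + 8·3 + 1·2 + 6·1 = 87
Porto: 7·2 + 8·0 + 8·2 + 6·2 + 3·3 + 8·1 + 1·1 + 6·3 = 78
Oaxaca: 7·0 + 8·3 + 8·3 + 6·1 + 3·1 + 8·2 + 1·3 + 6·0 = 76
Banff: 7·3 + 8·1 + 8·0 + 6·0 + 3·0 + 8·0 + 1·0 + 6·2 = 41
Cape Town has the highest Borda score (87).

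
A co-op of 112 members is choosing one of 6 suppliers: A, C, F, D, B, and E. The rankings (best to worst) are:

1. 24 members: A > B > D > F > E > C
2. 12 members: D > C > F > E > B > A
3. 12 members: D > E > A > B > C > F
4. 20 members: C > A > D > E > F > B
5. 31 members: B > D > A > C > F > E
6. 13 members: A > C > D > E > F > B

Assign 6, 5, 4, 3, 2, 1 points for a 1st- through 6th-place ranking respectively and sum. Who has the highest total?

A: 24·6 + 12·1 + 12·4 + 20·5 + 31·4 + 13·6 = 506
C: 24·1 + 12·5 + 12·2 + 20·6 + 31·3 + 13·5 = 386
F: 24·3 + 12·4 + 12·1 + 20·2 + 31·2 + 13·2 = 260
D: 24·4 + 12·6 + 12·6 + 20·4 + 31·5 + 13·4 = 527
B: 24·5 + 12·2 + 12·3 + 20·1 + 31·6 + 13·1 = 399
E: 24·2 + 12·3 + 12·5 + 20·3 + 31·1 + 13·3 = 274
D has the highest Borda score (527).

D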